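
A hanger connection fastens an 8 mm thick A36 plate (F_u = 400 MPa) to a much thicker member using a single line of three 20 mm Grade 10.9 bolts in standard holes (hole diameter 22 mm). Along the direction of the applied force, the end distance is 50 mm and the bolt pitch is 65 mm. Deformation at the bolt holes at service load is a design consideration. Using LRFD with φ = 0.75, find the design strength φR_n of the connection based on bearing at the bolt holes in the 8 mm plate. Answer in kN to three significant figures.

343 kN

Per bolt r_n = 1.2 l_c t F_u ≤ 2.4 d t F_u; upper limit = 2.4 × 20 × 8 × 400 / 1000 = 153.6 kN.
Edge bolt: l_c = 50 − 22/2 = 39 mm → 1.2 × 39 × 8 × 400 / 1000 = 149.8 → r_n = 149.8 kN.
Interior bolts: l_c = 65 − 22 = 43 mm → 1.2 × 43 × 8 × 400 / 1000 = 165.1 → r_n = 153.6 kN.
R_n = 1 × 149.8 + 2 × 153.6 = 457 kN.
Design strength φR_n = 0.75 × 457 = 343 kN.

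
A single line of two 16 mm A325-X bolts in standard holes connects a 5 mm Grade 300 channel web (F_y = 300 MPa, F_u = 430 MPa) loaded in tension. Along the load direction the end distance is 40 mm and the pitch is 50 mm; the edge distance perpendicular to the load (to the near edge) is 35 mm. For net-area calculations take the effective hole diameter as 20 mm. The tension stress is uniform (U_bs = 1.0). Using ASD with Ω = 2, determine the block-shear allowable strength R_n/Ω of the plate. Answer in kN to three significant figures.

Shear plane L_v = 40 + 1·50 = 90 mm; A_gv = 90 × 5 = 450 mm².
A_nv = (90 − 1.5·20) × 5 = 300 mm².
A_nt = (35 − 0.5·20) × 5 = 125 mm².
0.6 F_u A_nv = 77.4 kN; 0.6 F_y A_gv = 81 kN → shear rupture governs the shear term.
R_n = 77.4 + 1.0 × 430 × 125 / 1000 = 131.2 kN.
Allowable strength R_n/Ω = 131.2 / 2 = 65.6 kN.

65.6 kN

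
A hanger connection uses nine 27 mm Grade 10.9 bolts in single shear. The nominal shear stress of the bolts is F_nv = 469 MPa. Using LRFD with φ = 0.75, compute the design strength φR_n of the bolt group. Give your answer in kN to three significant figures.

A_b = π × 27² / 4 = 572.6 mm².
R_n = F_nv · A_b · n · n_s = 469 × 572.6 × 9 × 1 / 1000 = 2417 kN.
Design strength φR_n = 0.75 × 2417 = 1810 kN.

1810 kN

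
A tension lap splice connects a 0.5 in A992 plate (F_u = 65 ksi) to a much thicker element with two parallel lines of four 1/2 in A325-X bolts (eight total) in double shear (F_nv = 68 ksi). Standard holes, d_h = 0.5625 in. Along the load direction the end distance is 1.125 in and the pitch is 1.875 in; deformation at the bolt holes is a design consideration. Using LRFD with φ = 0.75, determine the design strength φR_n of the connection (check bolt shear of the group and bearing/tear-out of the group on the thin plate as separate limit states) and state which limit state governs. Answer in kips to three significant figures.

Bolt shear: A_b = π·0.5²/4 = 0.1963 in²; R_n = 68 × 0.1963 × 8 × 2 = 213.6 kips → 0.75 × 213.6 = 160 kips.
Bearing (1.2 l_c t F_u ≤ 2.4 d t F_u): upper limit = 2.4·0.5·0.5·65 = 39 kips.
  Edge l_c = 1.125 − 0.5625/2 = 0.8438 → r_n = 32.91 kips; interior l_c = 1.875 − 0.5625 = 1.312 → r_n = 39 kips.
  R_n,bearing = 2·32.91 + 6·39 = 299.8 kips → 0.75 × 299.8 = 225 kips.
Bolt shear governs: 160 kips.

160 kips (bolt shear governs)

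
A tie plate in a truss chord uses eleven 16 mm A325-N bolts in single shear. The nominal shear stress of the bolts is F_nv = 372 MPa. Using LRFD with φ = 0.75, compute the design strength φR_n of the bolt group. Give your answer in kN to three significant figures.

A_b = π × 16² / 4 = 201.1 mm².
R_n = F_nv · A_b · n · n_s = 372 × 201.1 × 11 × 1 / 1000 = 822.7 kN.
Design strength φR_n = 0.75 × 822.7 = 617 kN.

617 kN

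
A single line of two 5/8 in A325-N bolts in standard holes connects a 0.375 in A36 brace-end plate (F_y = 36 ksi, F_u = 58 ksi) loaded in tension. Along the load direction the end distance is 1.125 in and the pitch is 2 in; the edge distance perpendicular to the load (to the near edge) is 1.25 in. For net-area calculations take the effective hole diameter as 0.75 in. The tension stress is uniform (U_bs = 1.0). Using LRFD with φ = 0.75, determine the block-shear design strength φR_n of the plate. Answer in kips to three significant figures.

33.3 kips

Shear plane L_v = 1.125 + 1·2 = 3.125 in; A_gv = 3.125 × 0.375 = 1.172 in².
A_nv = (3.125 − 1.5·0.75) × 0.375 = 0.75 in².
A_nt = (1.25 − 0.5·0.75) × 0.375 = 0.3281 in².
0.6 F_u A_nv = 26.1 kips; 0.6 F_y A_gv = 25.31 kips → shear yielding governs the shear term.
R_n = 25.31 + 1.0 × 58 × 0.3281 = 44.34 kips.
Design strength φR_n = 0.75 × 44.34 = 33.3 kips.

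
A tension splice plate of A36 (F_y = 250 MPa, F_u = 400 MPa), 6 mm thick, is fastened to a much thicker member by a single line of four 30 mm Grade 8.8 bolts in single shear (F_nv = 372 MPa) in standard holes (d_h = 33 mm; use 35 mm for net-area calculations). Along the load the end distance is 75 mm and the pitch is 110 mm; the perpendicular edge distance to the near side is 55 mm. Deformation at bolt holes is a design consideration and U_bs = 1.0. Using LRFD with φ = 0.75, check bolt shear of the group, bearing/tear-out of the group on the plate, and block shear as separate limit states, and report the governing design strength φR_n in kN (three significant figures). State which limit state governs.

341 kN (block shear governs)

Bolt shear: A_b = π·30²/4 = 706.9 mm²; R_n = 372 × 706.9 × 4 × 1 / 1000 = 1052 kN → 0.75 × 1052 = 789 kN.
Bearing: edge l_c = 58.5, r_n = 168.5 kN; interior l_c = 77, r_n = 172.8 kN; R_n = 168.5 + 3·172.8 = 686.9 kN → 515 kN.
Block shear: A_gv = 2430, A_nv = 1695, A_nt = 225 mm²; R_n = min(0.6F_uA_nv, 0.6F_yA_gv) + U_bs·F_u·A_nt = 454.5 kN → 341 kN.
Block shear governs: 341 kN.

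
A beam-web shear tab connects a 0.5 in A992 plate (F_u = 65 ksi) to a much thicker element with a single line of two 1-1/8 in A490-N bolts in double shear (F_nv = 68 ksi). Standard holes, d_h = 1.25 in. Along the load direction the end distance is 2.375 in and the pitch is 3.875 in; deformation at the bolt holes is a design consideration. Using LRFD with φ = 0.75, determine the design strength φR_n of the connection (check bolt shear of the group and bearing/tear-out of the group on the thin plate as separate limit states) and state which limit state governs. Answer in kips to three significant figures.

Bolt shear: A_b = π·1.125²/4 = 0.994 in²; R_n = 68 × 0.994 × 2 × 2 = 270.4 kips → 0.75 × 270.4 = 203 kips.
Bearing (1.2 l_c t F_u ≤ 2.4 d t F_u): upper limit = 2.4·1.125·0.5·65 = 87.75 kips.
  Edge l_c = 2.375 − 1.25/2 = 1.75 → r_n = 68.25 kips; interior l_c = 3.875 − 1.25 = 2.625 → r_n = 87.75 kips.
  R_n,bearing = 1·68.25 + 1·87.75 = 156 kips → 0.75 × 156 = 117 kips.
Bearing governs: 117 kips.

117 kips (bearing governs)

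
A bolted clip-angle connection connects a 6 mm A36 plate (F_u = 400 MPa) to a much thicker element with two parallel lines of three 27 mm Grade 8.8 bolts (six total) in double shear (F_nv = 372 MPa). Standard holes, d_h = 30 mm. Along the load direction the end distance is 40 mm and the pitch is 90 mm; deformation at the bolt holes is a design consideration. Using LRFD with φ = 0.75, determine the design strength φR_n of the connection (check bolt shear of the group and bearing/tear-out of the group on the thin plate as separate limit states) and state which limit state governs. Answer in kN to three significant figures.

575 kN (bearing governs)

Bolt shear: A_b = π·27²/4 = 572.6 mm²; R_n = 372 × 572.6 × 6 × 2 / 1000 = 2556 kN → 0.75 × 2556 = 1920 kN.
Bearing (1.2 l_c t F_u ≤ 2.4 d t F_u): upper limit = 2.4·27·6·400 / 1000 = 155.5 kN.
  Edge l_c = 40 − 30/2 = 25 → r_n = 72 kN; interior l_c = 90 − 30 = 60 → r_n = 155.5 kN.
  R_n,bearing = 2·72 + 4·155.5 = 766.1 kN → 0.75 × 766.1 = 575 kN.
Bearing governs: 575 kN.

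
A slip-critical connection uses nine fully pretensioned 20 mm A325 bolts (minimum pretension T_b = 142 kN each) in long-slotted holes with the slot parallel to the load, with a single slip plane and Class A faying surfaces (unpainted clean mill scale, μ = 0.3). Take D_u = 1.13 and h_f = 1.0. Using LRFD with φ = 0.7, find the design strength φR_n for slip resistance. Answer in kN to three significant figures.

R_n = μ · D_u · h_f · T_b · n_s · n_b = 0.3 × 1.13 × 1.0 × 142 × 1 × 9 = 433.2 kN.
Design strength φR_n = 0.7 × 433.2 = 303 kN.

303 kN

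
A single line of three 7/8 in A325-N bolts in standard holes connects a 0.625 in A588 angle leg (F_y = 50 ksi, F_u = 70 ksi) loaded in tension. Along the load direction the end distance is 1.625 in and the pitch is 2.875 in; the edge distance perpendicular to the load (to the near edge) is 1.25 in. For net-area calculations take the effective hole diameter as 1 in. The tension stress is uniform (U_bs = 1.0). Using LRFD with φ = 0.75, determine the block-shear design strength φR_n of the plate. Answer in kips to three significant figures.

Shear plane L_v = 1.625 + 2·2.875 = 7.375 in; A_gv = 7.375 × 0.625 = 4.609 in².
A_nv = (7.375 − 2.5·1) × 0.625 = 3.047 in².
A_nt = (1.25 − 0.5·1) × 0.625 = 0.4688 in².
0.6 F_u A_nv = 128 kips; 0.6 F_y A_gv = 138.3 kips → shear rupture governs the shear term.
R_n = 128 + 1.0 × 70 × 0.4688 = 160.8 kips.
Design strength φR_n = 0.75 × 160.8 = 121 kips.

121 kips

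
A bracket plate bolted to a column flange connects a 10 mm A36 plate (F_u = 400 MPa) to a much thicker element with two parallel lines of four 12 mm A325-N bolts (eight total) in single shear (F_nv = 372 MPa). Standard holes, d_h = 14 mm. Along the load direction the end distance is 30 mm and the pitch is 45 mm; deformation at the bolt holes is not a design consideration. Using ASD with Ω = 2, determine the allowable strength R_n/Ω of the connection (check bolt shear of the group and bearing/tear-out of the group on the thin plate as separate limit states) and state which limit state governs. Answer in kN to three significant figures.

Bolt shear: A_b = π·12²/4 = 113.1 mm²; R_n = 372 × 113.1 × 8 × 1 / 1000 = 336.6 kN → 336.6 / 2 = 168 kN.
Bearing (1.5 l_c t F_u ≤ 3.0 d t F_u): upper limit = 3.0·12·10·400 / 1000 = 144 kN.
  Edge l_c = 30 − 14/2 = 23 → r_n = 138 kN; interior l_c = 45 − 14 = 31 → r_n = 144 kN.
  R_n,bearing = 2·138 + 6·144 = 1140 kN → 1140 / 2 = 570 kN.
Bolt shear governs: 168 kN.

168 kN (bolt shear governs)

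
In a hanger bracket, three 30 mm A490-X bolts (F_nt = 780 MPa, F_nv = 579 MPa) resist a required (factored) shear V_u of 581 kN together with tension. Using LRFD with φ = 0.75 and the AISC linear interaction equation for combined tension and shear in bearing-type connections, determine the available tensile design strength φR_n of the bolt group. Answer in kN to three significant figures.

A_b = π·30²/4 = 706.9 mm²; f_rv = 581 × 1000 / (3 × 706.9) = 274 MPa.
F'_nt = 1.3 F_nt − (F_nt / φF_nv) f_rv = 1.3·780 − (780/(0.75·579))·274 = 521.9 MPa, capped at F_nt → F'_nt = 521.9 MPa.
R_n = F'_nt · A_b · n = 521.9 × 706.9 × 3 / 1000 = 1107 kN.
Design strength φR_n = 0.75 × 1107 = 830 kN.

830 kN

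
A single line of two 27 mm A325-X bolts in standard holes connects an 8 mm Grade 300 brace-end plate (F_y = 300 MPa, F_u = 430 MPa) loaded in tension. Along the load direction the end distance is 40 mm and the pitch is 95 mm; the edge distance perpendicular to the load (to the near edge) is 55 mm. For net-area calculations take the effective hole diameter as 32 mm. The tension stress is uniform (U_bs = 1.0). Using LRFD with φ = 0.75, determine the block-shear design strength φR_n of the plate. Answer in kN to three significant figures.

235 kN

Shear plane L_v = 40 + 1·95 = 135 mm; A_gv = 135 × 8 = 1080 mm².
A_nv = (135 − 1.5·32) × 8 = 696 mm².
A_nt = (55 − 0.5·32) × 8 = 312 mm².
0.6 F_u A_nv = 179.6 kN; 0.6 F_y A_gv = 194.4 kN → shear rupture governs the shear term.
R_n = 179.6 + 1.0 × 430 × 312 / 1000 = 313.7 kN.
Design strength φR_n = 0.75 × 313.7 = 235 kN.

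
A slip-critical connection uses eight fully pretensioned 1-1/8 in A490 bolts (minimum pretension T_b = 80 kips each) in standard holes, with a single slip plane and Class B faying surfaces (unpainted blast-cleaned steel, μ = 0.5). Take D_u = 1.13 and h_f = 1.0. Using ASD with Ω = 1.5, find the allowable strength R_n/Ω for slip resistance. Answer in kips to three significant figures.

R_n = μ · D_u · h_f · T_b · n_s · n_b = 0.5 × 1.13 × 1.0 × 80 × 1 × 8 = 361.6 kips.
Allowable strength R_n/Ω = 361.6 / 1.5 = 241 kips.

241 kips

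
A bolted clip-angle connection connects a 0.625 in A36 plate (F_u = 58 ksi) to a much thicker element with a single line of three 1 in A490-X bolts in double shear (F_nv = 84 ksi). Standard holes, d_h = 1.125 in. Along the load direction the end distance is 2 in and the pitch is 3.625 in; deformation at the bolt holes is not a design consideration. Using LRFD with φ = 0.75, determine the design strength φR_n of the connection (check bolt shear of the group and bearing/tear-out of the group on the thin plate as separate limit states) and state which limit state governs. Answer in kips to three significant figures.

Bolt shear: A_b = π·1²/4 = 0.7854 in²; R_n = 84 × 0.7854 × 3 × 2 = 395.8 kips → 0.75 × 395.8 = 297 kips.
Bearing (1.5 l_c t F_u ≤ 3.0 d t F_u): upper limit = 3.0·1·0.625·58 = 108.8 kips.
  Edge l_c = 2 − 1.125/2 = 1.438 → r_n = 78.16 kips; interior l_c = 3.625 − 1.125 = 2.5 → r_n = 108.8 kips.
  R_n,bearing = 1·78.16 + 2·108.8 = 295.7 kips → 0.75 × 295.7 = 222 kips.
Bearing governs: 222 kips.

222 kips (bearing governs)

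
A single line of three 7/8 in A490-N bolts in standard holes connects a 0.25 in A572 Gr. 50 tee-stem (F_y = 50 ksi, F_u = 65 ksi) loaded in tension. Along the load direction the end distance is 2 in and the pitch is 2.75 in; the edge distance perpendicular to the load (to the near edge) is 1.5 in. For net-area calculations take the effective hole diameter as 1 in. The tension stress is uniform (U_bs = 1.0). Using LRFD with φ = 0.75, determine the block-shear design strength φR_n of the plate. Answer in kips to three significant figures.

48.8 kips

Shear plane L_v = 2 + 2·2.75 = 7.5 in; A_gv = 7.5 × 0.25 = 1.875 in².
A_nv = (7.5 − 2.5·1) × 0.25 = 1.25 in².
A_nt = (1.5 − 0.5·1) × 0.25 = 0.25 in².
0.6 F_u A_nv = 48.75 kips; 0.6 F_y A_gv = 56.25 kips → shear rupture governs the shear term.
R_n = 48.75 + 1.0 × 65 × 0.25 = 65 kips.
Design strength φR_n = 0.75 × 65 = 48.8 kips.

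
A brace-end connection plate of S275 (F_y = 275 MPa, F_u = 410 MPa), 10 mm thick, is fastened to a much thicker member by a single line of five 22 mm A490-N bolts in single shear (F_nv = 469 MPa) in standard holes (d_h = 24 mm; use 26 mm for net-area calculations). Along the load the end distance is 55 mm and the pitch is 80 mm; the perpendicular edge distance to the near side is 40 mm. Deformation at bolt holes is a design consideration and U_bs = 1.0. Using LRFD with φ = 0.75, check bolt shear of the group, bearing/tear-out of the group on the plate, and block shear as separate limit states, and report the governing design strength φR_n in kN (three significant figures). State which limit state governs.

Bolt shear: A_b = π·22²/4 = 380.1 mm²; R_n = 469 × 380.1 × 5 × 1 / 1000 = 891.4 kN → 0.75 × 891.4 = 669 kN.
Bearing: edge l_c = 43, r_n = 211.6 kN; interior l_c = 56, r_n = 216.5 kN; R_n = 211.6 + 4·216.5 = 1077 kN → 808 kN.
Block shear: A_gv = 3750, A_nv = 2580, A_nt = 270 mm²; R_n = min(0.6F_uA_nv, 0.6F_yA_gv) + U_bs·F_u·A_nt = 729.5 kN → 547 kN.
Block shear governs: 547 kN.

547 kN (block shear governs)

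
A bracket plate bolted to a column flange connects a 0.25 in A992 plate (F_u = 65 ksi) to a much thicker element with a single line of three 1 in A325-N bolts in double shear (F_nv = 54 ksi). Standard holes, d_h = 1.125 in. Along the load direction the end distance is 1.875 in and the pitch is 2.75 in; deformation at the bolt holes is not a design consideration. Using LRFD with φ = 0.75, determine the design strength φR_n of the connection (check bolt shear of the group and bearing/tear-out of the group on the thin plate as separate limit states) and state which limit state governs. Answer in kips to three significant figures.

83.4 kips (bearing governs)

Bolt shear: A_b = π·1²/4 = 0.7854 in²; R_n = 54 × 0.7854 × 3 × 2 = 254.5 kips → 0.75 × 254.5 = 191 kips.
Bearing (1.5 l_c t F_u ≤ 3.0 d t F_u): upper limit = 3.0·1·0.25·65 = 48.75 kips.
  Edge l_c = 1.875 − 1.125/2 = 1.312 → r_n = 31.99 kips; interior l_c = 2.75 − 1.125 = 1.625 → r_n = 39.61 kips.
  R_n,bearing = 1·31.99 + 2·39.61 = 111.2 kips → 0.75 × 111.2 = 83.4 kips.
Bearing governs: 83.4 kips.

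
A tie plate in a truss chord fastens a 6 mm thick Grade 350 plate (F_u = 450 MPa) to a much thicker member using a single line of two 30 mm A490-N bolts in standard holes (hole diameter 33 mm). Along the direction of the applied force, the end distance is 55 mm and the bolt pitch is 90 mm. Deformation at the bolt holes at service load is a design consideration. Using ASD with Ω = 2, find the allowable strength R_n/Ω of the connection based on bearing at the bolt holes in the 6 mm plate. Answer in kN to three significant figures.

155 kN

Per bolt r_n = 1.2 l_c t F_u ≤ 2.4 d t F_u; upper limit = 2.4 × 30 × 6 × 450 / 1000 = 194.4 kN.
Edge bolt: l_c = 55 − 33/2 = 38.5 mm → 1.2 × 38.5 × 6 × 450 / 1000 = 124.7 → r_n = 124.7 kN.
Interior bolts: l_c = 90 − 33 = 57 mm → 1.2 × 57 × 6 × 450 / 1000 = 184.7 → r_n = 184.7 kN.
R_n = 1 × 124.7 + 1 × 184.7 = 309.4 kN.
Allowable strength R_n/Ω = 309.4 / 2 = 155 kN.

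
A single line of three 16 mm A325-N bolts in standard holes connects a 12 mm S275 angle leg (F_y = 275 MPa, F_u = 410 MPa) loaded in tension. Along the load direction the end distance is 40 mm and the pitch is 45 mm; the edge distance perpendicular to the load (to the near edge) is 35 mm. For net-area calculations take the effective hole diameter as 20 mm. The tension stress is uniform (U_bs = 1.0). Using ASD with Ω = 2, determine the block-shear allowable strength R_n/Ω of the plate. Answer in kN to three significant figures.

Shear plane L_v = 40 + 2·45 = 130 mm; A_gv = 130 × 12 = 1560 mm².
A_nv = (130 − 2.5·20) × 12 = 960 mm².
A_nt = (35 − 0.5·20) × 12 = 300 mm².
0.6 F_u A_nv = 236.2 kN; 0.6 F_y A_gv = 257.4 kN → shear rupture governs the shear term.
R_n = 236.2 + 1.0 × 410 × 300 / 1000 = 359.2 kN.
Allowable strength R_n/Ω = 359.2 / 2 = 180 kN.

180 kN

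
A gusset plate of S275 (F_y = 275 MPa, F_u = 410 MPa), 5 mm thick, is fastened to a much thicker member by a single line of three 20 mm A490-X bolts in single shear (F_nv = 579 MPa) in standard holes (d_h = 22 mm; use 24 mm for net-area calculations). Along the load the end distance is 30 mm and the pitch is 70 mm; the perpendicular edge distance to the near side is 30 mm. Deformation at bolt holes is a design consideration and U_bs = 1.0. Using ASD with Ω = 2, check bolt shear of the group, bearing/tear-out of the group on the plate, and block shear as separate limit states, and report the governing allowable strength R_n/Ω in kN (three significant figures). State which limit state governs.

Bolt shear: A_b = π·20²/4 = 314.2 mm²; R_n = 579 × 314.2 × 3 × 1 / 1000 = 545.7 kN → 545.7 / 2 = 273 kN.
Bearing: edge l_c = 19, r_n = 46.74 kN; interior l_c = 48, r_n = 98.4 kN; R_n = 46.74 + 2·98.4 = 243.5 kN → 122 kN.
Block shear: A_gv = 850, A_nv = 550, A_nt = 90 mm²; R_n = min(0.6F_uA_nv, 0.6F_yA_gv) + U_bs·F_u·A_nt = 172.2 kN → 86.1 kN.
Block shear governs: 86.1 kN.

86.1 kN (block shear governs)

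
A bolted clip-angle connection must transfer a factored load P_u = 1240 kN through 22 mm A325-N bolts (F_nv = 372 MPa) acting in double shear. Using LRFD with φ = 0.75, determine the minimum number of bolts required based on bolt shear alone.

6 bolts

A_b = π·22²/4 = 380.1 mm².
Per-bolt design strength φR_n = 0.75 × 372 × 380.1 × 2 / 1000 = 212.1 kN.
n ≥ 1240 / 212.1 = 5.846 → use 6 bolts.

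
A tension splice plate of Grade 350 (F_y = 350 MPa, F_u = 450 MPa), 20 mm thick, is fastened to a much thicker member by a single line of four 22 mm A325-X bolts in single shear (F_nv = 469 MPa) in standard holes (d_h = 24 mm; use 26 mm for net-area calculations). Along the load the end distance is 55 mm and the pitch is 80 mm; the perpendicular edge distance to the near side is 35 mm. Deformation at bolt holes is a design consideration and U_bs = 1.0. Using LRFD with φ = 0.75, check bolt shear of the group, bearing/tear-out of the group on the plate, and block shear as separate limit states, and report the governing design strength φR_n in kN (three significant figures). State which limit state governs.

535 kN (bolt shear governs)

Bolt shear: A_b = π·22²/4 = 380.1 mm²; R_n = 469 × 380.1 × 4 × 1 / 1000 = 713.1 kN → 0.75 × 713.1 = 535 kN.
Bearing: edge l_c = 43, r_n = 464.4 kN; interior l_c = 56, r_n = 475.2 kN; R_n = 464.4 + 3·475.2 = 1890 kN → 1420 kN.
Block shear: A_gv = 5900, A_nv = 4080, A_nt = 440 mm²; R_n = min(0.6F_uA_nv, 0.6F_yA_gv) + U_bs·F_u·A_nt = 1300 kN → 975 kN.
Bolt shear governs: 535 kN.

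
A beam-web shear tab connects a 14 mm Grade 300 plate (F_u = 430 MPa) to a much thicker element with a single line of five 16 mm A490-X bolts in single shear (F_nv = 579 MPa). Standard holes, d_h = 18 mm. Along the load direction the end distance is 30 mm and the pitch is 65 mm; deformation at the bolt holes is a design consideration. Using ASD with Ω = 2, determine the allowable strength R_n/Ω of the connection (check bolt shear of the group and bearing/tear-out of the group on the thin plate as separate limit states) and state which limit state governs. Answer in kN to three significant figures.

291 kN (bolt shear governs)

Bolt shear: A_b = π·16²/4 = 201.1 mm²; R_n = 579 × 201.1 × 5 × 1 / 1000 = 582.1 kN → 582.1 / 2 = 291 kN.
Bearing (1.2 l_c t F_u ≤ 2.4 d t F_u): upper limit = 2.4·16·14·430 / 1000 = 231.2 kN.
  Edge l_c = 30 − 18/2 = 21 → r_n = 151.7 kN; interior l_c = 65 − 18 = 47 → r_n = 231.2 kN.
  R_n,bearing = 1·151.7 + 4·231.2 = 1076 kN → 1076 / 2 = 538 kN.
Bolt shear governs: 291 kN.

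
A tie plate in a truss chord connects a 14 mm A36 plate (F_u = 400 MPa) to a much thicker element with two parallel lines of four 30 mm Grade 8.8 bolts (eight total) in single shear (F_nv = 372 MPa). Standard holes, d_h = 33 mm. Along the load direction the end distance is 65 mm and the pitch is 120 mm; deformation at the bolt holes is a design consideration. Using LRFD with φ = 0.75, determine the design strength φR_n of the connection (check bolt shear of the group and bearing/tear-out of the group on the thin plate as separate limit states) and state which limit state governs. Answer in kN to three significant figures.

Bolt shear: A_b = π·30²/4 = 706.9 mm²; R_n = 372 × 706.9 × 8 × 1 / 1000 = 2104 kN → 0.75 × 2104 = 1580 kN.
Bearing (1.2 l_c t F_u ≤ 2.4 d t F_u): upper limit = 2.4·30·14·400 / 1000 = 403.2 kN.
  Edge l_c = 65 − 33/2 = 48.5 → r_n = 325.9 kN; interior l_c = 120 − 33 = 87 → r_n = 403.2 kN.
  R_n,bearing = 2·325.9 + 6·403.2 = 3071 kN → 0.75 × 3071 = 2300 kN.
Bolt shear governs: 1580 kN.

1580 kN (bolt shear governs)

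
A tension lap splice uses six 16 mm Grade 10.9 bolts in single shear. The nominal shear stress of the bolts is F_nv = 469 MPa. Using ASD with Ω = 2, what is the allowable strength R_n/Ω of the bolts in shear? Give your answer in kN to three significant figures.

A_b = π × 16² / 4 = 201.1 mm².
R_n = F_nv · A_b · n · n_s = 469 × 201.1 × 6 × 1 / 1000 = 565.8 kN.
Allowable strength R_n/Ω = 565.8 / 2 = 283 kN.

283 kN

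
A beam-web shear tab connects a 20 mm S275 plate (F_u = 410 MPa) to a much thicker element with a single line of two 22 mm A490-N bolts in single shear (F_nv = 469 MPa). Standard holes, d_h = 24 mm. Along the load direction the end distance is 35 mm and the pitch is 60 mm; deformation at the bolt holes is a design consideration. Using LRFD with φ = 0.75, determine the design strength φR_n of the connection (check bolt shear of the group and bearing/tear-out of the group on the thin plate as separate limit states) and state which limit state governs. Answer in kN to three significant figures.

267 kN (bolt shear governs)

Bolt shear: A_b = π·22²/4 = 380.1 mm²; R_n = 469 × 380.1 × 2 × 1 / 1000 = 356.6 kN → 0.75 × 356.6 = 267 kN.
Bearing (1.2 l_c t F_u ≤ 2.4 d t F_u): upper limit = 2.4·22·20·410 / 1000 = 433 kN.
  Edge l_c = 35 − 24/2 = 23 → r_n = 226.3 kN; interior l_c = 60 − 24 = 36 → r_n = 354.2 kN.
  R_n,bearing = 1·226.3 + 1·354.2 = 580.6 kN → 0.75 × 580.6 = 435 kN.
Bolt shear governs: 267 kN.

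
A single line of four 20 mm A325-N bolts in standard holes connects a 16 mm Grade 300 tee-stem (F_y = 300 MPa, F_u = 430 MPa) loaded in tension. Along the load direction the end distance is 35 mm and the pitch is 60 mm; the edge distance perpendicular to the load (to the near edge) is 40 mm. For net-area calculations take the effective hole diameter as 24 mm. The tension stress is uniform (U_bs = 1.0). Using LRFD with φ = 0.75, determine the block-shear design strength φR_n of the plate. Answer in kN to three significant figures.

Shear plane L_v = 35 + 3·60 = 215 mm; A_gv = 215 × 16 = 3440 mm².
A_nv = (215 − 3.5·24) × 16 = 2096 mm².
A_nt = (40 − 0.5·24) × 16 = 448 mm².
0.6 F_u A_nv = 540.8 kN; 0.6 F_y A_gv = 619.2 kN → shear rupture governs the shear term.
R_n = 540.8 + 1.0 × 430 × 448 / 1000 = 733.4 kN.
Design strength φR_n = 0.75 × 733.4 = 550 kN.

550 kN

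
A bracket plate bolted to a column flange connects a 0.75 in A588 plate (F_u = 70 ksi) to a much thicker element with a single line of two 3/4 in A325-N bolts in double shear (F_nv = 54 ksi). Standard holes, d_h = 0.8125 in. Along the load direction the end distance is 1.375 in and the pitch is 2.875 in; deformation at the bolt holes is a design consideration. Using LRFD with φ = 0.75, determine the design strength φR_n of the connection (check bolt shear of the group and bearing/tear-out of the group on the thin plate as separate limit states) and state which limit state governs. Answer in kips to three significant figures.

Bolt shear: A_b = π·0.75²/4 = 0.4418 in²; R_n = 54 × 0.4418 × 2 × 2 = 95.43 kips → 0.75 × 95.43 = 71.6 kips.
Bearing (1.2 l_c t F_u ≤ 2.4 d t F_u): upper limit = 2.4·0.75·0.75·70 = 94.5 kips.
  Edge l_c = 1.375 − 0.8125/2 = 0.9688 → r_n = 61.03 kips; interior l_c = 2.875 − 0.8125 = 2.062 → r_n = 94.5 kips.
  R_n,bearing = 1·61.03 + 1·94.5 = 155.5 kips → 0.75 × 155.5 = 117 kips.
Bolt shear governs: 71.6 kips.

71.6 kips (bolt shear governs)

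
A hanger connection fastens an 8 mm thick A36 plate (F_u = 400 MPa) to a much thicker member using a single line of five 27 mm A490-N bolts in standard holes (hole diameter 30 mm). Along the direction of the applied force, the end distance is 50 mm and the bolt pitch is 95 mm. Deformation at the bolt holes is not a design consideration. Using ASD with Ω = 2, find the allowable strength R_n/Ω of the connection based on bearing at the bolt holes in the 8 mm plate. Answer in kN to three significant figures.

Per bolt r_n = 1.5 l_c t F_u ≤ 3.0 d t F_u; upper limit = 3.0 × 27 × 8 × 400 / 1000 = 259.2 kN.
Edge bolt: l_c = 50 − 30/2 = 35 mm → 1.5 × 35 × 8 × 400 / 1000 = 168 → r_n = 168 kN.
Interior bolts: l_c = 95 − 30 = 65 mm → 1.5 × 65 × 8 × 400 / 1000 = 312 → r_n = 259.2 kN.
R_n = 1 × 168 + 4 × 259.2 = 1205 kN.
Allowable strength R_n/Ω = 1205 / 2 = 602 kN.

602 kN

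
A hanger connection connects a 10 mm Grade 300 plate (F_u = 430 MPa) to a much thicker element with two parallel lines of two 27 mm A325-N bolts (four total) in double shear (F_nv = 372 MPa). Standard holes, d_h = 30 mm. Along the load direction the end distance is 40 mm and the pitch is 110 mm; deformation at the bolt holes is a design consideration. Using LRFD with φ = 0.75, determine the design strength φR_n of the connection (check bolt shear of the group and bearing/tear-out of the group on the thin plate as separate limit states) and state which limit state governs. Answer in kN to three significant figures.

Bolt shear: A_b = π·27²/4 = 572.6 mm²; R_n = 372 × 572.6 × 4 × 2 / 1000 = 1704 kN → 0.75 × 1704 = 1280 kN.
Bearing (1.2 l_c t F_u ≤ 2.4 d t F_u): upper limit = 2.4·27·10·430 / 1000 = 278.6 kN.
  Edge l_c = 40 − 30/2 = 25 → r_n = 129 kN; interior l_c = 110 − 30 = 80 → r_n = 278.6 kN.
  R_n,bearing = 2·129 + 2·278.6 = 815.3 kN → 0.75 × 815.3 = 611 kN.
Bearing governs: 611 kN.

611 kN (bearing governs)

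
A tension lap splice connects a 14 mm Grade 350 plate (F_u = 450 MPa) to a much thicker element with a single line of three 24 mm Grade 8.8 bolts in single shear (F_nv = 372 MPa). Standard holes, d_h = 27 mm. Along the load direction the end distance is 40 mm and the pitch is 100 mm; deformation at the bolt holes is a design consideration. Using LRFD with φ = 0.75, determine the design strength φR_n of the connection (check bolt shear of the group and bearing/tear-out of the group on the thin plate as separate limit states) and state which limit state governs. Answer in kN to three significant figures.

Bolt shear: A_b = π·24²/4 = 452.4 mm²; R_n = 372 × 452.4 × 3 × 1 / 1000 = 504.9 kN → 0.75 × 504.9 = 379 kN.
Bearing (1.2 l_c t F_u ≤ 2.4 d t F_u): upper limit = 2.4·24·14·450 / 1000 = 362.9 kN.
  Edge l_c = 40 − 27/2 = 26.5 → r_n = 200.3 kN; interior l_c = 100 − 27 = 73 → r_n = 362.9 kN.
  R_n,bearing = 1·200.3 + 2·362.9 = 926.1 kN → 0.75 × 926.1 = 695 kN.
Bolt shear governs: 379 kN.

379 kN (bolt shear governs)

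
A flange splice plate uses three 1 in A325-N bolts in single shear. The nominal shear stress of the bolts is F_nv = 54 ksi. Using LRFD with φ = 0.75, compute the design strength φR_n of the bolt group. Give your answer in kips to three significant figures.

A_b = π × 1² / 4 = 0.7854 in².
R_n = F_nv · A_b · n · n_s = 54 × 0.7854 × 3 × 1 = 127.2 kips.
Design strength φR_n = 0.75 × 127.2 = 95.4 kips.

95.4 kips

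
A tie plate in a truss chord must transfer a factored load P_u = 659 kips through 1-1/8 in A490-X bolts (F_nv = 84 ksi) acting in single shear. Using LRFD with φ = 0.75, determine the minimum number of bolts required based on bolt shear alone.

11 bolts

A_b = π·1.125²/4 = 0.994 in².
Per-bolt design strength φR_n = 0.75 × 84 × 0.994 × 1 = 62.62 kips.
n ≥ 659 / 62.62 = 10.52 → use 11 bolts.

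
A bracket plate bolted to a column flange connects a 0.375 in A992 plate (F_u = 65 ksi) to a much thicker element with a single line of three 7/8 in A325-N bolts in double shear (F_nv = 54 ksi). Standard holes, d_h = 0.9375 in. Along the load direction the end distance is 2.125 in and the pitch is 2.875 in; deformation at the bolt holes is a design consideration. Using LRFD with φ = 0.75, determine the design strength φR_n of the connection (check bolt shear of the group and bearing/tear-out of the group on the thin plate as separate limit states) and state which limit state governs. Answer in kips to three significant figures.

113 kips (bearing governs)

Bolt shear: A_b = π·0.875²/4 = 0.6013 in²; R_n = 54 × 0.6013 × 3 × 2 = 194.8 kips → 0.75 × 194.8 = 146 kips.
Bearing (1.2 l_c t F_u ≤ 2.4 d t F_u): upper limit = 2.4·0.875·0.375·65 = 51.19 kips.
  Edge l_c = 2.125 − 0.9375/2 = 1.656 → r_n = 48.45 kips; interior l_c = 2.875 − 0.9375 = 1.938 → r_n = 51.19 kips.
  R_n,bearing = 1·48.45 + 2·51.19 = 150.8 kips → 0.75 × 150.8 = 113 kips.
Bearing governs: 113 kips.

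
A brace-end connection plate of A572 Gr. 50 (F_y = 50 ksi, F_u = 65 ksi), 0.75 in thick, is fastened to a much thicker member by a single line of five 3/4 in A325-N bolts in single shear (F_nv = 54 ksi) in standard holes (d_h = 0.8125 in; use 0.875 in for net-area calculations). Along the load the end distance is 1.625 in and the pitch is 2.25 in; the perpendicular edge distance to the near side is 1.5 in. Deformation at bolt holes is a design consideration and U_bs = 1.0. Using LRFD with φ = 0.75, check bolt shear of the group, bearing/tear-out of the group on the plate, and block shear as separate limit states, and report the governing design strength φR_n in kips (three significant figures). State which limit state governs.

Bolt shear: A_b = π·0.75²/4 = 0.4418 in²; R_n = 54 × 0.4418 × 5 × 1 = 119.3 kips → 0.75 × 119.3 = 89.5 kips.
Bearing: edge l_c = 1.219, r_n = 71.3 kips; interior l_c = 1.438, r_n = 84.09 kips; R_n = 71.3 + 4·84.09 = 407.7 kips → 306 kips.
Block shear: A_gv = 7.969, A_nv = 5.016, A_nt = 0.7969 in²; R_n = min(0.6F_uA_nv, 0.6F_yA_gv) + U_bs·F_u·A_nt = 247.4 kips → 186 kips.
Bolt shear governs: 89.5 kips.

89.5 kips (bolt shear governs)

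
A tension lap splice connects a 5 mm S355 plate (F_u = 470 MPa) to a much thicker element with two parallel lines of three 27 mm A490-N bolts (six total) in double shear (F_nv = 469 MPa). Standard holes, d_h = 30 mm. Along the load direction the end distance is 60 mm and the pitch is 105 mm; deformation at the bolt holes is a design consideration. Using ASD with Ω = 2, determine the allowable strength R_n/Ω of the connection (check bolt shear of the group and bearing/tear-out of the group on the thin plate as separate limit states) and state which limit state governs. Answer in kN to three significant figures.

431 kN (bearing governs)

Bolt shear: A_b = π·27²/4 = 572.6 mm²; R_n = 469 × 572.6 × 6 × 2 / 1000 = 3222 kN → 3222 / 2 = 1610 kN.
Bearing (1.2 l_c t F_u ≤ 2.4 d t F_u): upper limit = 2.4·27·5·470 / 1000 = 152.3 kN.
  Edge l_c = 60 − 30/2 = 45 → r_n = 126.9 kN; interior l_c = 105 − 30 = 75 → r_n = 152.3 kN.
  R_n,bearing = 2·126.9 + 4·152.3 = 862.9 kN → 862.9 / 2 = 431 kN.
Bearing governs: 431 kN.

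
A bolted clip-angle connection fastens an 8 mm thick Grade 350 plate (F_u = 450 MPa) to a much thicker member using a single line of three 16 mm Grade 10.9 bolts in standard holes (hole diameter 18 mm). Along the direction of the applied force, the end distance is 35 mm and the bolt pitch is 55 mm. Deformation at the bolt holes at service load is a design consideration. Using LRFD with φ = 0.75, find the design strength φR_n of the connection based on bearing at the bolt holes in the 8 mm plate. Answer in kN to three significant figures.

Per bolt r_n = 1.2 l_c t F_u ≤ 2.4 d t F_u; upper limit = 2.4 × 16 × 8 × 450 / 1000 = 138.2 kN.
Edge bolt: l_c = 35 − 18/2 = 26 mm → 1.2 × 26 × 8 × 450 / 1000 = 112.3 → r_n = 112.3 kN.
Interior bolts: l_c = 55 − 18 = 37 mm → 1.2 × 37 × 8 × 450 / 1000 = 159.8 → r_n = 138.2 kN.
R_n = 1 × 112.3 + 2 × 138.2 = 388.8 kN.
Design strength φR_n = 0.75 × 388.8 = 292 kN.

292 kN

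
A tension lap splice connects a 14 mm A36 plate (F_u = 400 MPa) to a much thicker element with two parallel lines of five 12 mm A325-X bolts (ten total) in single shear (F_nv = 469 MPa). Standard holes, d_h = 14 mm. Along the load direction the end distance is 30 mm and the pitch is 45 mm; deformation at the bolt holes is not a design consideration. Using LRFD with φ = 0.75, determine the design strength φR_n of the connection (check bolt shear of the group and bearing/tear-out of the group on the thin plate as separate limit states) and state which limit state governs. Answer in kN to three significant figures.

398 kN (bolt shear governs)

Bolt shear: A_b = π·12²/4 = 113.1 mm²; R_n = 469 × 113.1 × 10 × 1 / 1000 = 530.4 kN → 0.75 × 530.4 = 398 kN.
Bearing (1.5 l_c t F_u ≤ 3.0 d t F_u): upper limit = 3.0·12·14·400 / 1000 = 201.6 kN.
  Edge l_c = 30 − 14/2 = 23 → r_n = 193.2 kN; interior l_c = 45 − 14 = 31 → r_n = 201.6 kN.
  R_n,bearing = 2·193.2 + 8·201.6 = 1999 kN → 0.75 × 1999 = 1500 kN.
Bolt shear governs: 398 kN.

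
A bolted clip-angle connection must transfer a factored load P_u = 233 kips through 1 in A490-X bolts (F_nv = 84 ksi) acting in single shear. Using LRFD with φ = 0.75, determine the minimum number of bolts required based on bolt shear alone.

A_b = π·1²/4 = 0.7854 in².
Per-bolt design strength φR_n = 0.75 × 84 × 0.7854 × 1 = 49.48 kips.
n ≥ 233 / 49.48 = 4.709 → use 5 bolts.

5 bolts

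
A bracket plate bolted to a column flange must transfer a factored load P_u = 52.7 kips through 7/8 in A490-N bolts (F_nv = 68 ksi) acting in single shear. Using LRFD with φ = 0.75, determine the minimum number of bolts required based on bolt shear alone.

2 bolts

A_b = π·0.875²/4 = 0.6013 in².
Per-bolt design strength φR_n = 0.75 × 68 × 0.6013 × 1 = 30.67 kips.
n ≥ 52.7 / 30.67 = 1.718 → use 2 bolts.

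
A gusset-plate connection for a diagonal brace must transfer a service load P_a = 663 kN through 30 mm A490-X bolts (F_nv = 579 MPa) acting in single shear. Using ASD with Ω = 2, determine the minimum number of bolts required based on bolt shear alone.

4 bolts

A_b = π·30²/4 = 706.9 mm².
Per-bolt allowable strength R_n/Ω = 579 × 706.9 × 1 / 1000 / 2 = 204.6 kN.
n ≥ 663 / 204.6 = 3.24 → use 4 bolts.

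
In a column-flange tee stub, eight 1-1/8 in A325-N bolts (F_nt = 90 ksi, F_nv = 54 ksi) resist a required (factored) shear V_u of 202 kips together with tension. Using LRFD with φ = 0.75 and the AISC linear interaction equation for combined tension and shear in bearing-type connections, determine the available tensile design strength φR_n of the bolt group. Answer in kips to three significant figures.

A_b = π·1.125²/4 = 0.994 in²; f_rv = 202 / (8 × 0.994) = 25.4 ksi.
F'_nt = 1.3 F_nt − (F_nt / φF_nv) f_rv = 1.3·90 − (90/(0.75·54))·25.4 = 60.55 ksi, capped at F_nt → F'_nt = 60.55 ksi.
R_n = F'_nt · A_b · n = 60.55 × 0.994 × 8 = 481.5 kips.
Design strength φR_n = 0.75 × 481.5 = 361 kips.

361 kips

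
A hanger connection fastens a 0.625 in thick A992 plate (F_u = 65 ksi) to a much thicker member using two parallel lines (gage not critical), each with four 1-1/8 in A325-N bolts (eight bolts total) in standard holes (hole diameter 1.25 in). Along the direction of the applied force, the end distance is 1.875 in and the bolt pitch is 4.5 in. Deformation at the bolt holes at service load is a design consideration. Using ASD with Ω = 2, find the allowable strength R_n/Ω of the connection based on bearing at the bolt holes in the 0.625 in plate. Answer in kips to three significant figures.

390 kips

Per bolt r_n = 1.2 l_c t F_u ≤ 2.4 d t F_u; upper limit = 2.4 × 1.125 × 0.625 × 65 = 109.7 kips.
Edge bolt: l_c = 1.875 − 1.25/2 = 1.25 in → 1.2 × 1.25 × 0.625 × 65 = 60.94 → r_n = 60.94 kips.
Interior bolts: l_c = 4.5 − 1.25 = 3.25 in → 1.2 × 3.25 × 0.625 × 65 = 158.4 → r_n = 109.7 kips.
R_n = 2 × 60.94 + 6 × 109.7 = 780 kips.
Allowable strength R_n/Ω = 780 / 2 = 390 kips.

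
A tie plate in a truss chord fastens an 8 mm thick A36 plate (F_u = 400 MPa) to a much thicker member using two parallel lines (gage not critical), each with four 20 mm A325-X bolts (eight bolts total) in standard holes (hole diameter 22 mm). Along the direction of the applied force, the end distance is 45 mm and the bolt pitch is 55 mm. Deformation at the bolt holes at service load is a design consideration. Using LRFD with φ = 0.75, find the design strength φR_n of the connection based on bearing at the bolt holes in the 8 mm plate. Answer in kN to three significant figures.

Per bolt r_n = 1.2 l_c t F_u ≤ 2.4 d t F_u; upper limit = 2.4 × 20 × 8 × 400 / 1000 = 153.6 kN.
Edge bolt: l_c = 45 − 22/2 = 34 mm → 1.2 × 34 × 8 × 400 / 1000 = 130.6 → r_n = 130.6 kN.
Interior bolts: l_c = 55 − 22 = 33 mm → 1.2 × 33 × 8 × 400 / 1000 = 126.7 → r_n = 126.7 kN.
R_n = 2 × 130.6 + 6 × 126.7 = 1021 kN.
Design strength φR_n = 0.75 × 1021 = 766 kN.

766 kN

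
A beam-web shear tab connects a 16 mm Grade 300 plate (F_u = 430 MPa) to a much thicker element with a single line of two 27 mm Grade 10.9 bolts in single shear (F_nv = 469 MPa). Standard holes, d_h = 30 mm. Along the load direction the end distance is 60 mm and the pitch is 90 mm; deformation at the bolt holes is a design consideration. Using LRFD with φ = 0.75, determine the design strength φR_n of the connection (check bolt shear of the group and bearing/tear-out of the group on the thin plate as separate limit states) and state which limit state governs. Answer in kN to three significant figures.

403 kN (bolt shear governs)

Bolt shear: A_b = π·27²/4 = 572.6 mm²; R_n = 469 × 572.6 × 2 × 1 / 1000 = 537.1 kN → 0.75 × 537.1 = 403 kN.
Bearing (1.2 l_c t F_u ≤ 2.4 d t F_u): upper limit = 2.4·27·16·430 / 1000 = 445.8 kN.
  Edge l_c = 60 − 30/2 = 45 → r_n = 371.5 kN; interior l_c = 90 − 30 = 60 → r_n = 445.8 kN.
  R_n,bearing = 1·371.5 + 1·445.8 = 817.3 kN → 0.75 × 817.3 = 613 kN.
Bolt shear governs: 403 kN.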